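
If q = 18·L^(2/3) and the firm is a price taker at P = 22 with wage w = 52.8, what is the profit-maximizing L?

L* = 125

MP_L = (2/3)·18·L^(-1/3) = 12·L^(-1/3).
Profit maximization for a price taker requires P·MP_L = w: 22·12·L^(-1/3) = 52.8.
So L^(-1/3) = 0.2, which gives L = 125.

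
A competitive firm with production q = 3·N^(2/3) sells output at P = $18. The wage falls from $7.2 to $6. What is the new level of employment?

From P·MP_N = w with MP_N = 2·N^(-1/3), the labor demand is N(w) = (36/w)^(3).
At w = 7.2: N = 125. At w = 6: N = 216.

N* = 216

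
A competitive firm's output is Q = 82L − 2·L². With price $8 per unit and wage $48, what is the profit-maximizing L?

The marginal product of L is MP_L = 82 − 4L.
A price-taking firm hires until the value of the marginal product equals the wage: P·MP_L = w, so 8·(82 − 4L) = 48.
Then 82 − 4L = 6, giving L = 19.

L* = 19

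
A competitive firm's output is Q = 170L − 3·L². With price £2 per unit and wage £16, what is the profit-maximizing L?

The marginal product of L is MP_L = 170 − 6L.
A price-taking firm hires until the value of the marginal product equals the wage: P·MP_L = w, so 2·(170 − 6L) = 16.
Then 170 − 6L = 8, giving L = 27.

L* = 27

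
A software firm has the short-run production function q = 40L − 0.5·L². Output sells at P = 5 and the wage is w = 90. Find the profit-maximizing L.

L* = 22

The marginal product of L is MP_L = 40 − L.
A price-taking firm hires until the value of the marginal product equals the wage: P·MP_L = w, so 5·(40 − L) = 90.
Then 40 − L = 18, giving L = 22.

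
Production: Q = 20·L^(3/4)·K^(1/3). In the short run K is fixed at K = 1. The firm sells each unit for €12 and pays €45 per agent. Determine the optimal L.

With K = 1, MP_L = (3/4)·20·L^(-1/4)·1^(1/3) = 15·L^(-1/4).
Profit maximization for a price taker requires P·MP_L = w: 12·15·L^(-1/4) = 45.
So L^(-1/4) = 0.25, which gives L = 256.

L* = 256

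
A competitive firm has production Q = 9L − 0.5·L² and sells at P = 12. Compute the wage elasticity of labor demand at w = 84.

From P·MP_L = w with MP_L = 9 − L, labor demand is L(w) = 9 − w/12.
dL/dw = −1/(12) = -1/12.
At w = 84, L = 2, so ε = (dL/dw)·(w/L) = (-1/12)·(84/2) = -3.5.

ε = -3.5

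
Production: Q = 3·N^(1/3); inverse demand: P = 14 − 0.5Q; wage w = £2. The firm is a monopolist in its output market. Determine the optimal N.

Marginal revenue from the inverse demand is MR = 14 − Q.
The marginal product is MP_N = N^(-2/3).
A monopolist hires until marginal revenue product equals the wage: MR·MP_N = w.
At N, Q = 3·N^(1/3). Substituting and solving: (14 − 3·N^(1/3))·N^(-2/3) = 2 gives N = 8.

N* = 8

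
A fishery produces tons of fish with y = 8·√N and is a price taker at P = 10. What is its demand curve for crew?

MP_N = (1/2)·8·N^(-1/2) = 4·N^(-1/2).
Setting P·MP_N = w: 40·N^(-1/2) = w.
Solving for N: N^(-1/2) = w/40, so N = (40/w)^(2).

N(w) = 1600/w²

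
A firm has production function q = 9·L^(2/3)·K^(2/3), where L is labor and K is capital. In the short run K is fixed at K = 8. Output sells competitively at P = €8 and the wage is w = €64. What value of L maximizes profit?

L* = 27

With K = 8, MP_L = (2/3)·9·L^(-1/3)·8^(2/3) = 24·L^(-1/3).
Profit maximization for a price taker requires P·MP_L = w: 8·24·L^(-1/3) = 64.
So L^(-1/3) = 1/3, which gives L = 27.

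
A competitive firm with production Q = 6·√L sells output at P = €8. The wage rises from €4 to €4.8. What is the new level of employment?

From P·MP_L = w with MP_L = 3·L^(-1/2), the labor demand is L(w) = (24/w)^(2).
At w = 4: L = 36. At w = 4.8: L = 25.

L* = 25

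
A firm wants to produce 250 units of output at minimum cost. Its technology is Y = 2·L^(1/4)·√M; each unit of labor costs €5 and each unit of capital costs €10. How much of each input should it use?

Cost minimization requires the marginal rate of technical substitution to equal the input-price ratio: MP_L/MP_M = w/r.
Here MP_L/MP_M = (1/4)·(M/L)/(1/2) = 0.5·(M/L). Setting this equal to 5/10 = 0.5 gives M = L.
Substituting into Y = 250: 2·L^(1/4)·(L)^(1/2) = 250.
Solving, L = 625 and M = 625.

L* = 625, M* = 625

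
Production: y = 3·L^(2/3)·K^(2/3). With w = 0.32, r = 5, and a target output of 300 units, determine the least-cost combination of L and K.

Cost minimization requires the marginal rate of technical substitution to equal the input-price ratio: MP_L/MP_K = w/r.
Here MP_L/MP_K = (2/3)·(K/L)/(2/3) = (K/L). Setting this equal to 0.32/5 = 0.064 gives K = 0.064L.
Substituting into y = 300: 3·L^(2/3)·(0.064L)^(2/3) = 300.
Solving, L = 125 and K = 8.

L* = 125, K* = 8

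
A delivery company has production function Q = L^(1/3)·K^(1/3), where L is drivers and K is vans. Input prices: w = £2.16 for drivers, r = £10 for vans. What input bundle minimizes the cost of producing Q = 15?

Cost minimization requires the marginal rate of technical substitution to equal the input-price ratio: MP_L/MP_K = w/r.
Here MP_L/MP_K = (1/3)·(K/L)/(1/3) = (K/L). Setting this equal to 2.16/10 = 0.216 gives K = 0.216L.
Substituting into Q = 15: L^(1/3)·(0.216L)^(1/3) = 15.
Solving, L = 125 and K = 27.

L* = 125, K* = 27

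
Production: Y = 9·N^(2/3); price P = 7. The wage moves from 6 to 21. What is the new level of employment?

From P·MP_N = w with MP_N = 6·N^(-1/3), the labor demand is N(w) = (42/w)^(3).
At w = 6: N = 343. At w = 21: N = 8.

N* = 8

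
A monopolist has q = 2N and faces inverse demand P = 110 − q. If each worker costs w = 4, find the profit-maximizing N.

N* = 27

Marginal revenue from the inverse demand is MR = 110 − 2q.
The marginal product is MP_N = 2.
A monopolist hires until marginal revenue product equals the wage: MR·MP_N = w.
(110 − 4N)·2 = 4, so N = 27.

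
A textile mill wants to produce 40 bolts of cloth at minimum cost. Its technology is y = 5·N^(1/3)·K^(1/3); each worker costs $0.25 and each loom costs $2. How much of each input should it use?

N* = 64, K* = 8

Cost minimization requires the marginal rate of technical substitution to equal the input-price ratio: MP_N/MP_K = w/r.
Here MP_N/MP_K = (1/3)·(K/N)/(1/3) = (K/N). Setting this equal to 0.25/2 = 0.125 gives K = 0.125N.
Substituting into y = 40: 5·N^(1/3)·(0.125N)^(1/3) = 40.
Solving, N = 64 and K = 8.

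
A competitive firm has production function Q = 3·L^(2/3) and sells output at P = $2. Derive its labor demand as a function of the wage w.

MP_L = (2/3)·3·L^(-1/3) = 2·L^(-1/3).
Setting P·MP_L = w: 4·L^(-1/3) = w.
Solving for L: L^(-1/3) = w/4, so L = (4/w)^(3).

L(w) = 64/w³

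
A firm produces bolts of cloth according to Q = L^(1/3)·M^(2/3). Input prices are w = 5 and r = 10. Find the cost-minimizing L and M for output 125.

L* = 125, M* = 125

Cost minimization requires the marginal rate of technical substitution to equal the input-price ratio: MP_L/MP_M = w/r.
Here MP_L/MP_M = (1/3)·(M/L)/(2/3) = 0.5·(M/L). Setting this equal to 5/10 = 0.5 gives M = L.
Substituting into Q = 125: L^(1/3)·(L)^(2/3) = 125.
Solving, L = 125 and M = 125.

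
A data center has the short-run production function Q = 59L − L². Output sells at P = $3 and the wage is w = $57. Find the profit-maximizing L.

The marginal product of L is MP_L = 59 − 2L.
A price-taking firm hires until the value of the marginal product equals the wage: P·MP_L = w, so 3·(59 − 2L) = 57.
Then 59 − 2L = 19, giving L = 20.

L* = 20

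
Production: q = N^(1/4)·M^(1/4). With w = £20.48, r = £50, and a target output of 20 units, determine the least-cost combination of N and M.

N* = 625, M* = 256

Cost minimization requires the marginal rate of technical substitution to equal the input-price ratio: MP_N/MP_M = w/r.
Here MP_N/MP_M = (1/4)·(M/N)/(1/4) = (M/N). Setting this equal to 20.48/50 = 0.4096 gives M = 0.4096N.
Substituting into q = 20: N^(1/4)·(0.4096N)^(1/4) = 20.
Solving, N = 625 and M = 256.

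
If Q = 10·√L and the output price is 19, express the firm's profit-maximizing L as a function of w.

L(w) = 9025/w²

MP_L = (1/2)·10·L^(-1/2) = 5·L^(-1/2).
Setting P·MP_L = w: 95·L^(-1/2) = w.
Solving for L: L^(-1/2) = w/95, so L = (95/w)^(2).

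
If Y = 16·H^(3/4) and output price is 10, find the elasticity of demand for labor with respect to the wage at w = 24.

ε = -4

MP_H = (3/4)·16·H^(-1/4), so P·MP_H = w gives 120·H^(-1/4) = w.
Solving, H(w) = (120/w)^(4). This is a constant-elasticity form: H ∝ w^(−4), so ε = −4.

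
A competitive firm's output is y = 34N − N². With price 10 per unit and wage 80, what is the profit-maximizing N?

N* = 13

The marginal product of N is MP_N = 34 − 2N.
A price-taking firm hires until the value of the marginal product equals the wage: P·MP_N = w, so 10·(34 − 2N) = 80.
Then 34 − 2N = 8, giving N = 13.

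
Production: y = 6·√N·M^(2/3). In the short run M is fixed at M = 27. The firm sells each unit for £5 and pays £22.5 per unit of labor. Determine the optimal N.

With M = 27, MP_N = (1/2)·6·N^(-1/2)·27^(2/3) = 27·N^(-1/2).
Profit maximization for a price taker requires P·MP_N = w: 5·27·N^(-1/2) = 22.5.
So N^(-1/2) = 1/6, which gives N = 36.

N* = 36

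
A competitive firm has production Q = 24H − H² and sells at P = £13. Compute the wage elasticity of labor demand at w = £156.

ε = -1

From P·MP_H = w with MP_H = 24 − 2H, labor demand is H(w) = (24 − w/13)/2.
dH/dw = −1/(26) = -1/26.
At w = 156, H = 6, so ε = (dH/dw)·(w/H) = (-1/26)·(156/6) = -1.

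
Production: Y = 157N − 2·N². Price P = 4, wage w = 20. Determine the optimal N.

The marginal product of N is MP_N = 157 − 4N.
A price-taking firm hires until the value of the marginal product equals the wage: P·MP_N = w, so 4·(157 − 4N) = 20.
Then 157 − 4N = 5, giving N = 38.

N* = 38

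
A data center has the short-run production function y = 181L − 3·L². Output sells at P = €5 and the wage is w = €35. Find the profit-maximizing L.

The marginal product of L is MP_L = 181 − 6L.
A price-taking firm hires until the value of the marginal product equals the wage: P·MP_L = w, so 5·(181 − 6L) = 35.
Then 181 − 6L = 7, giving L = 29.

L* = 29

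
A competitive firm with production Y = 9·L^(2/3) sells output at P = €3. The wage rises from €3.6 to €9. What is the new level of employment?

L* = 8

From P·MP_L = w with MP_L = 6·L^(-1/3), the labor demand is L(w) = (18/w)^(3).
At w = 3.6: L = 125. At w = 9: L = 8.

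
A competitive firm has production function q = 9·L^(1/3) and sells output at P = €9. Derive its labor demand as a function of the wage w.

L(w) = (27/w)^(3/2)

MP_L = (1/3)·9·L^(-2/3) = 3·L^(-2/3).
Setting P·MP_L = w: 27·L^(-2/3) = w.
Solving for L: L^(-2/3) = w/27, so L = (27/w)^(3/2).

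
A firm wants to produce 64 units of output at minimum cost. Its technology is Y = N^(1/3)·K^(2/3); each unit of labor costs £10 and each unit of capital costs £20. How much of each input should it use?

N* = 64, K* = 64

Cost minimization requires the marginal rate of technical substitution to equal the input-price ratio: MP_N/MP_K = w/r.
Here MP_N/MP_K = (1/3)·(K/N)/(2/3) = 0.5·(K/N). Setting this equal to 10/20 = 0.5 gives K = N.
Substituting into Y = 64: N^(1/3)·(N)^(2/3) = 64.
Solving, N = 64 and K = 64.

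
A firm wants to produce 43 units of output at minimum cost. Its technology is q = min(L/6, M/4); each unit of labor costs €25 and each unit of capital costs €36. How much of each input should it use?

L* = 258, M* = 172

With a fixed-proportions technology, the cost-minimizing bundle uses no slack in either input: L/6 = M/4 = q.
So L = 6·43 = 258 and M = 4·43 = 172.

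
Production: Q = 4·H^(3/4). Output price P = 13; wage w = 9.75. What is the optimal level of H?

H* = 256

MP_H = (3/4)·4·H^(-1/4) = 3·H^(-1/4).
Profit maximization for a price taker requires P·MP_H = w: 13·3·H^(-1/4) = 9.75.
So H^(-1/4) = 0.25, which gives H = 256.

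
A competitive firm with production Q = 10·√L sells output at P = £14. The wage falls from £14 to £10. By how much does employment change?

From P·MP_L = w with MP_L = 5·L^(-1/2), the labor demand is L(w) = (70/w)^(2).
At w = 14: L = 25. At w = 10: L = 49.
ΔL = 49 − 25 = 24.

ΔL = 24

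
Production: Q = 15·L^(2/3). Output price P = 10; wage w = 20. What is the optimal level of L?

MP_L = (2/3)·15·L^(-1/3) = 10·L^(-1/3).
Profit maximization for a price taker requires P·MP_L = w: 10·10·L^(-1/3) = 20.
So L^(-1/3) = 0.2, which gives L = 125.

L* = 125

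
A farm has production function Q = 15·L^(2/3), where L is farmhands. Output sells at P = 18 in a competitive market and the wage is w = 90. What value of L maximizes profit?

L* = 8

MP_L = (2/3)·15·L^(-1/3) = 10·L^(-1/3).
Profit maximization for a price taker requires P·MP_L = w: 18·10·L^(-1/3) = 90.
So L^(-1/3) = 0.5, which gives L = 8.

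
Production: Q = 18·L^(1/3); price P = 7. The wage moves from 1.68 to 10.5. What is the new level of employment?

From P·MP_L = w with MP_L = 6·L^(-2/3), the labor demand is L(w) = (42/w)^(3/2).
At w = 1.68: L = 125. At w = 10.5: L = 8.

L* = 8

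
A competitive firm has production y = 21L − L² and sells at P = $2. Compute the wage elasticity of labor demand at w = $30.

ε = -2.5

From P·MP_L = w with MP_L = 21 − 2L, labor demand is L(w) = (21 − w/2)/2.
dL/dw = −1/(4) = -0.25.
At w = 30, L = 3, so ε = (dL/dw)·(w/L) = (-0.25)·(30/3) = -2.5.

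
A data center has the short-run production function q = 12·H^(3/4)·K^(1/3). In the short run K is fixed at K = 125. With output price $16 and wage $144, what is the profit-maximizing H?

H* = 625

With K = 125, MP_H = (3/4)·12·H^(-1/4)·125^(1/3) = 45·H^(-1/4).
Profit maximization for a price taker requires P·MP_H = w: 16·45·H^(-1/4) = 144.
So H^(-1/4) = 0.2, which gives H = 625.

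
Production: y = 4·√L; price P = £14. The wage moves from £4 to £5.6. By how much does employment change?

From P·MP_L = w with MP_L = 2·L^(-1/2), the labor demand is L(w) = (28/w)^(2).
At w = 4: L = 49. At w = 5.6: L = 25.
ΔL = 25 − 49 = -24.

ΔL = -24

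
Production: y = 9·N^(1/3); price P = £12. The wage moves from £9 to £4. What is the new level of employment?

N* = 27

From P·MP_N = w with MP_N = 3·N^(-2/3), the labor demand is N(w) = (36/w)^(3/2).
At w = 9: N = 8. At w = 4: N = 27.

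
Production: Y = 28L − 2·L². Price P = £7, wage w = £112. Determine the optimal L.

L* = 3

The marginal product of L is MP_L = 28 − 4L.
A price-taking firm hires until the value of the marginal product equals the wage: P·MP_L = w, so 7·(28 − 4L) = 112.
Then 28 − 4L = 16, giving L = 3.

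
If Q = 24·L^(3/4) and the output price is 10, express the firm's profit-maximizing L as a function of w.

L(w) = (180/w)^(4)

MP_L = (3/4)·24·L^(-1/4) = 18·L^(-1/4).
Setting P·MP_L = w: 180·L^(-1/4) = w.
Solving for L: L^(-1/4) = w/180, so L = (180/w)^(4).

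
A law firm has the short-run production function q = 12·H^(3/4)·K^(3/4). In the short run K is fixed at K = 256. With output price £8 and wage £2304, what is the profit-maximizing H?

With K = 256, MP_H = (3/4)·12·H^(-1/4)·256^(3/4) = 576·H^(-1/4).
Profit maximization for a price taker requires P·MP_H = w: 8·576·H^(-1/4) = 2304.
So H^(-1/4) = 0.5, which gives H = 16.

H* = 16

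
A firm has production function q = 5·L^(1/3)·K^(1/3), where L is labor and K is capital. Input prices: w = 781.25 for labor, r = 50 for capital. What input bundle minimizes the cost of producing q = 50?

L* = 8, K* = 125

Cost minimization requires the marginal rate of technical substitution to equal the input-price ratio: MP_L/MP_K = w/r.
Here MP_L/MP_K = (1/3)·(K/L)/(1/3) = (K/L). Setting this equal to 781.25/50 = 15.625 gives K = 15.625L.
Substituting into q = 50: 5·L^(1/3)·(15.625L)^(1/3) = 50.
Solving, L = 8 and K = 125.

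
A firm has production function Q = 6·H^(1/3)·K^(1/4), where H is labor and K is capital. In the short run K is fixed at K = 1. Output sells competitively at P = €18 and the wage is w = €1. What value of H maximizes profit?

With K = 1, MP_H = (1/3)·6·H^(-2/3)·1^(1/4) = 2·H^(-2/3).
Profit maximization for a price taker requires P·MP_H = w: 18·2·H^(-2/3) = 1.
So H^(-2/3) = 1/36, which gives H = 216.

H* = 216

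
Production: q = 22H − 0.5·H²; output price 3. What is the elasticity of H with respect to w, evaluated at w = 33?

ε = -1

From P·MP_H = w with MP_H = 22 − H, labor demand is H(w) = 22 − w/3.
dH/dw = −1/(3) = -1/3.
At w = 33, H = 11, so ε = (dH/dw)·(w/H) = (-1/3)·(33/11) = -1.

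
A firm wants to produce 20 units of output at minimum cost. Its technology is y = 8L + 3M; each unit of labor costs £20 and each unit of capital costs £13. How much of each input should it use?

L* = 2.5, M* = 0

The inputs are perfect substitutes, so the firm uses whichever has the lower cost per unit of output.
Cost per unit of output via L is w/8 = 2.5; via M it is r/3 = 13/3. L is cheaper.
Producing y = 20 with L alone: L = 2.5, M = 0.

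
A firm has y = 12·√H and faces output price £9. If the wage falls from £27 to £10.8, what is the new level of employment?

H* = 25

From P·MP_H = w with MP_H = 6·H^(-1/2), the labor demand is H(w) = (54/w)^(2).
At w = 27: H = 4. At w = 10.8: H = 25.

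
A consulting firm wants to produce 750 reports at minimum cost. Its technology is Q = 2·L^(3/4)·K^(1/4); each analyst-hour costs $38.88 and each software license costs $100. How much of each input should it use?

Cost minimization requires the marginal rate of technical substitution to equal the input-price ratio: MP_L/MP_K = w/r.
Here MP_L/MP_K = (3/4)·(K/L)/(1/4) = 3·(K/L). Setting this equal to 38.88/100 = 0.3888 gives K = 0.1296L.
Substituting into Q = 750: 2·L^(3/4)·(0.1296L)^(1/4) = 750.
Solving, L = 625 and K = 81.

L* = 625, K* = 81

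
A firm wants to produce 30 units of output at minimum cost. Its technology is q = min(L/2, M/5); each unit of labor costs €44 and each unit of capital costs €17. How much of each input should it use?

With a fixed-proportions technology, the cost-minimizing bundle uses no slack in either input: L/2 = M/5 = q.
So L = 2·30 = 60 and M = 5·30 = 150.

L* = 60, M* = 150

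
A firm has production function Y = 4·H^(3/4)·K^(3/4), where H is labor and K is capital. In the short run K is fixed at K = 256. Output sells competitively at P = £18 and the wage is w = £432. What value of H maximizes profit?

With K = 256, MP_H = (3/4)·4·H^(-1/4)·256^(3/4) = 192·H^(-1/4).
Profit maximization for a price taker requires P·MP_H = w: 18·192·H^(-1/4) = 432.
So H^(-1/4) = 0.125, which gives H = 4096.

H* = 4096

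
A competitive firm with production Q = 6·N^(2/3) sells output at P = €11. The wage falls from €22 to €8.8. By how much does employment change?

ΔN = 117

From P·MP_N = w with MP_N = 4·N^(-1/3), the labor demand is N(w) = (44/w)^(3).
At w = 22: N = 8. At w = 8.8: N = 125.
ΔN = 125 − 8 = 117.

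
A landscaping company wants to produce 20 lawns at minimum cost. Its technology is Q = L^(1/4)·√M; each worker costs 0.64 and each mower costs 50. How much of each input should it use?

Cost minimization requires the marginal rate of technical substitution to equal the input-price ratio: MP_L/MP_M = w/r.
Here MP_L/MP_M = (1/4)·(M/L)/(1/2) = 0.5·(M/L). Setting this equal to 0.64/50 = 0.0128 gives M = 0.0256L.
Substituting into Q = 20: L^(1/4)·(0.0256L)^(1/2) = 20.
Solving, L = 625 and M = 16.

L* = 625, M* = 16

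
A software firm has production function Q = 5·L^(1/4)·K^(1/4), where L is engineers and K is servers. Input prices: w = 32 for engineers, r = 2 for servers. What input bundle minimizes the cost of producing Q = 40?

Cost minimization requires the marginal rate of technical substitution to equal the input-price ratio: MP_L/MP_K = w/r.
Here MP_L/MP_K = (1/4)·(K/L)/(1/4) = (K/L). Setting this equal to 32/2 = 16 gives K = 16L.
Substituting into Q = 40: 5·L^(1/4)·(16L)^(1/4) = 40.
Solving, L = 16 and K = 256.

L* = 16, K* = 256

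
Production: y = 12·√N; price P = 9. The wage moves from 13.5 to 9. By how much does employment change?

ΔN = 20

From P·MP_N = w with MP_N = 6·N^(-1/2), the labor demand is N(w) = (54/w)^(2).
At w = 13.5: N = 16. At w = 9: N = 36.
ΔN = 36 − 16 = 20.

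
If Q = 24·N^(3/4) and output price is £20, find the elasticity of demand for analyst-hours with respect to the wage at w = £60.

MP_N = (3/4)·24·N^(-1/4), so P·MP_N = w gives 360·N^(-1/4) = w.
Solving, N(w) = (360/w)^(4). This is a constant-elasticity form: N ∝ w^(−4), so ε = −4.

ε = -4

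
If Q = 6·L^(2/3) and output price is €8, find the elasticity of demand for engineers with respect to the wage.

ε = -3

MP_L = (2/3)·6·L^(-1/3), so P·MP_L = w gives 32·L^(-1/3) = w.
Solving, L(w) = (32/w)^(3). This is a constant-elasticity form: L ∝ w^(−3), so ε = −3.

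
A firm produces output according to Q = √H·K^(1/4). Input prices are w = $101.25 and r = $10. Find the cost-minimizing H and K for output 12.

H* = 16, K* = 81

Cost minimization requires the marginal rate of technical substitution to equal the input-price ratio: MP_H/MP_K = w/r.
Here MP_H/MP_K = (1/2)·(K/H)/(1/4) = 2·(K/H). Setting this equal to 101.25/10 = 10.125 gives K = 5.0625H.
Substituting into Q = 12: H^(1/2)·(5.0625H)^(1/4) = 12.
Solving, H = 16 and K = 81.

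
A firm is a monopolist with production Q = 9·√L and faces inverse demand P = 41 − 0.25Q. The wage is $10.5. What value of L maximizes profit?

Marginal revenue from the inverse demand is MR = 41 − 0.5Q.
The marginal product is MP_L = 4.5·L^(-1/2).
A monopolist hires until marginal revenue product equals the wage: MR·MP_L = w.
At L, Q = 9·√L. Substituting and solving: (41 − 4.5·√L)·4.5·L^(-1/2) = 10.5 gives L = 36.

L* = 36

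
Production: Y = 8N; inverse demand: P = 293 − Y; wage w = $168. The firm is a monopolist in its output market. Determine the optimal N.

N* = 17

Marginal revenue from the inverse demand is MR = 293 − 2Y.
The marginal product is MP_N = 8.
A monopolist hires until marginal revenue product equals the wage: MR·MP_N = w.
(293 − 16N)·8 = 168, so N = 17.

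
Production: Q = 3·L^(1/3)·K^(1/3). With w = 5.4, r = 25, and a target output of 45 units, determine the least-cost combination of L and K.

L* = 125, K* = 27

Cost minimization requires the marginal rate of technical substitution to equal the input-price ratio: MP_L/MP_K = w/r.
Here MP_L/MP_K = (1/3)·(K/L)/(1/3) = (K/L). Setting this equal to 5.4/25 = 0.216 gives K = 0.216L.
Substituting into Q = 45: 3·L^(1/3)·(0.216L)^(1/3) = 45.
Solving, L = 125 and K = 27.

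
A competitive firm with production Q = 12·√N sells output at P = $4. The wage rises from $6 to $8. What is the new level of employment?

N* = 9

From P·MP_N = w with MP_N = 6·N^(-1/2), the labor demand is N(w) = (24/w)^(2).
At w = 6: N = 16. At w = 8: N = 9.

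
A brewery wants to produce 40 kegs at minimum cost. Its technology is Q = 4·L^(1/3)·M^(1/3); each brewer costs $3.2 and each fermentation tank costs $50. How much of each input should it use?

L* = 125, M* = 8

Cost minimization requires the marginal rate of technical substitution to equal the input-price ratio: MP_L/MP_M = w/r.
Here MP_L/MP_M = (1/3)·(M/L)/(1/3) = (M/L). Setting this equal to 3.2/50 = 0.064 gives M = 0.064L.
Substituting into Q = 40: 4·L^(1/3)·(0.064L)^(1/3) = 40.
Solving, L = 125 and M = 8.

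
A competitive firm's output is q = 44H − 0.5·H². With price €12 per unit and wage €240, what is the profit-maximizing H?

H* = 24

The marginal product of H is MP_H = 44 − H.
A price-taking firm hires until the value of the marginal product equals the wage: P·MP_H = w, so 12·(44 − H) = 240.
Then 44 − H = 20, giving H = 24.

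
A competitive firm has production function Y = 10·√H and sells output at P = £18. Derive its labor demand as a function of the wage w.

MP_H = (1/2)·10·H^(-1/2) = 5·H^(-1/2).
Setting P·MP_H = w: 90·H^(-1/2) = w.
Solving for H: H^(-1/2) = w/90, so H = (90/w)^(2).

H(w) = 8100/w²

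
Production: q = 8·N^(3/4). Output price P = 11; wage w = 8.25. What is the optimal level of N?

MP_N = (3/4)·8·N^(-1/4) = 6·N^(-1/4).
Profit maximization for a price taker requires P·MP_N = w: 11·6·N^(-1/4) = 8.25.
So N^(-1/4) = 0.125, which gives N = 4096.

N* = 4096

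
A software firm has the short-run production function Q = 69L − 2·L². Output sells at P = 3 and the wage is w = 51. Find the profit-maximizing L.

L* = 13

The marginal product of L is MP_L = 69 − 4L.
A price-taking firm hires until the value of the marginal product equals the wage: P·MP_L = w, so 3·(69 − 4L) = 51.
Then 69 − 4L = 17, giving L = 13.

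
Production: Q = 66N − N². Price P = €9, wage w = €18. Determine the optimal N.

The marginal product of N is MP_N = 66 − 2N.
A price-taking firm hires until the value of the marginal product equals the wage: P·MP_N = w, so 9·(66 − 2N) = 18.
Then 66 − 2N = 2, giving N = 32.

N* = 32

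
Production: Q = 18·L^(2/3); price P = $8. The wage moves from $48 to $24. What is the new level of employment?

L* = 64

From P·MP_L = w with MP_L = 12·L^(-1/3), the labor demand is L(w) = (96/w)^(3).
At w = 48: L = 8. At w = 24: L = 64.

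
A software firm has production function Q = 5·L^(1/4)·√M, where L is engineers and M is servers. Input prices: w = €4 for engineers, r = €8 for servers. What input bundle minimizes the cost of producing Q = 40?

Cost minimization requires the marginal rate of technical substitution to equal the input-price ratio: MP_L/MP_M = w/r.
Here MP_L/MP_M = (1/4)·(M/L)/(1/2) = 0.5·(M/L). Setting this equal to 4/8 = 0.5 gives M = L.
Substituting into Q = 40: 5·L^(1/4)·(L)^(1/2) = 40.
Solving, L = 16 and M = 16.

L* = 16, M* = 16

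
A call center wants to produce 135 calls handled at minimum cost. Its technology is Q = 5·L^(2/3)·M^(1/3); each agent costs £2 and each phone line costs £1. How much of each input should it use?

L* = 27, M* = 27

Cost minimization requires the marginal rate of technical substitution to equal the input-price ratio: MP_L/MP_M = w/r.
Here MP_L/MP_M = (2/3)·(M/L)/(1/3) = 2·(M/L). Setting this equal to 2/1 = 2 gives M = L.
Substituting into Q = 135: 5·L^(2/3)·(L)^(1/3) = 135.
Solving, L = 27 and M = 27.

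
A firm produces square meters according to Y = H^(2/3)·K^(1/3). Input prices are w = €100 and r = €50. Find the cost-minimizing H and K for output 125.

Cost minimization requires the marginal rate of technical substitution to equal the input-price ratio: MP_H/MP_K = w/r.
Here MP_H/MP_K = (2/3)·(K/H)/(1/3) = 2·(K/H). Setting this equal to 100/50 = 2 gives K = H.
Substituting into Y = 125: H^(2/3)·(H)^(1/3) = 125.
Solving, H = 125 and K = 125.

H* = 125, K* = 125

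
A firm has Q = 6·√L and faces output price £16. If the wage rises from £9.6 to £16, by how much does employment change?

ΔL = -16

From P·MP_L = w with MP_L = 3·L^(-1/2), the labor demand is L(w) = (48/w)^(2).
At w = 9.6: L = 25. At w = 16: L = 9.
ΔL = 9 − 25 = -16.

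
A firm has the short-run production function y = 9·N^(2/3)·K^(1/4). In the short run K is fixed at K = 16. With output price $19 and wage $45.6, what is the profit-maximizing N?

N* = 125

With K = 16, MP_N = (2/3)·9·N^(-1/3)·16^(1/4) = 12·N^(-1/3).
Profit maximization for a price taker requires P·MP_N = w: 19·12·N^(-1/3) = 45.6.
So N^(-1/3) = 0.2, which gives N = 125.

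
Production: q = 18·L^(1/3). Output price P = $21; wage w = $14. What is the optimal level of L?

MP_L = (1/3)·18·L^(-2/3) = 6·L^(-2/3).
Profit maximization for a price taker requires P·MP_L = w: 21·6·L^(-2/3) = 14.
So L^(-2/3) = 1/9, which gives L = 27.

L* = 27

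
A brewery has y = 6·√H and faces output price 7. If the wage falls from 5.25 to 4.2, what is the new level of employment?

From P·MP_H = w with MP_H = 3·H^(-1/2), the labor demand is H(w) = (21/w)^(2).
At w = 5.25: H = 16. At w = 4.2: H = 25.

H* = 25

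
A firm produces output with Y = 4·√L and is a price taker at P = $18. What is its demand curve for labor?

MP_L = (1/2)·4·L^(-1/2) = 2·L^(-1/2).
Setting P·MP_L = w: 36·L^(-1/2) = w.
Solving for L: L^(-1/2) = w/36, so L = (36/w)^(2).

L(w) = 1296/w²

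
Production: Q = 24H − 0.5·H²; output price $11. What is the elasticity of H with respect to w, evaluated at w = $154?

From P·MP_H = w with MP_H = 24 − H, labor demand is H(w) = 24 − w/11.
dH/dw = −1/(11) = -1/11.
At w = 154, H = 10, so ε = (dH/dw)·(w/H) = (-1/11)·(154/10) = -1.4.

ε = -1.4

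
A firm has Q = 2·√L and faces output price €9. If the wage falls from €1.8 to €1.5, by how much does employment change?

From P·MP_L = w with MP_L = L^(-1/2), the labor demand is L(w) = (9/w)^(2).
At w = 1.8: L = 25. At w = 1.5: L = 36.
ΔL = 36 − 25 = 11.

ΔL = 11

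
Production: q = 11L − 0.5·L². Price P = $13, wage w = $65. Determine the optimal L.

L* = 6

The marginal product of L is MP_L = 11 − L.
A price-taking firm hires until the value of the marginal product equals the wage: P·MP_L = w, so 13·(11 − L) = 65.
Then 11 − L = 5, giving L = 6.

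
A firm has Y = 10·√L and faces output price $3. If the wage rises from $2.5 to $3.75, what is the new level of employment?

From P·MP_L = w with MP_L = 5·L^(-1/2), the labor demand is L(w) = (15/w)^(2).
At w = 2.5: L = 36. At w = 3.75: L = 16.

L* = 16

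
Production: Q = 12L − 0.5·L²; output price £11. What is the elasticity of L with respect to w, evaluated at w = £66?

ε = -1

From P·MP_L = w with MP_L = 12 − L, labor demand is L(w) = 12 − w/11.
dL/dw = −1/(11) = -1/11.
At w = 66, L = 6, so ε = (dL/dw)·(w/L) = (-1/11)·(66/6) = -1.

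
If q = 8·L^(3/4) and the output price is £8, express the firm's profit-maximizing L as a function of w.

L(w) = 5308416/w^(4)

MP_L = (3/4)·8·L^(-1/4) = 6·L^(-1/4).
Setting P·MP_L = w: 48·L^(-1/4) = w.
Solving for L: L^(-1/4) = w/48, so L = (48/w)^(4).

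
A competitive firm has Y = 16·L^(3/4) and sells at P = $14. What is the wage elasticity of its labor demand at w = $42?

MP_L = (3/4)·16·L^(-1/4), so P·MP_L = w gives 168·L^(-1/4) = w.
Solving, L(w) = (168/w)^(4). This is a constant-elasticity form: L ∝ w^(−4), so ε = −4.

ε = -4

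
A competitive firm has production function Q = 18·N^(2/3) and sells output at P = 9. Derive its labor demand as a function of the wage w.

MP_N = (2/3)·18·N^(-1/3) = 12·N^(-1/3).
Setting P·MP_N = w: 108·N^(-1/3) = w.
Solving for N: N^(-1/3) = w/108, so N = (108/w)^(3).

N(w) = 1259712/w³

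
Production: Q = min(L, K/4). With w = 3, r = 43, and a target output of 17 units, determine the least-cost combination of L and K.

With a fixed-proportions technology, the cost-minimizing bundle uses no slack in either input: L = K/4 = Q.
So L = 17 and K = 4·17 = 68.

L* = 17, K* = 68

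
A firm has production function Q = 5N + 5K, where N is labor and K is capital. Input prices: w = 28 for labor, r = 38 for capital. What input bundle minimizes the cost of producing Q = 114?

N* = 22.8, K* = 0

The inputs are perfect substitutes, so the firm uses whichever has the lower cost per unit of output.
Cost per unit of output via N is w/5 = 5.6; via K it is r/5 = 7.6. N is cheaper.
Producing Q = 114 with N alone: N = 22.8, K = 0.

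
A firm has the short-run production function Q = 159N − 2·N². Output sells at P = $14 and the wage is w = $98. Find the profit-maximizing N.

The marginal product of N is MP_N = 159 − 4N.
A price-taking firm hires until the value of the marginal product equals the wage: P·MP_N = w, so 14·(159 − 4N) = 98.
Then 159 − 4N = 7, giving N = 38.

N* = 38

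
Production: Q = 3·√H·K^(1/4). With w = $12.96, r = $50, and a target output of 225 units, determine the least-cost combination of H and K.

H* = 625, K* = 81

Cost minimization requires the marginal rate of technical substitution to equal the input-price ratio: MP_H/MP_K = w/r.
Here MP_H/MP_K = (1/2)·(K/H)/(1/4) = 2·(K/H). Setting this equal to 12.96/50 = 0.2592 gives K = 0.1296H.
Substituting into Q = 225: 3·H^(1/2)·(0.1296H)^(1/4) = 225.
Solving, H = 625 and K = 81.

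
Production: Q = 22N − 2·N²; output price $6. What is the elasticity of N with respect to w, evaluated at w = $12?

From P·MP_N = w with MP_N = 22 − 4N, labor demand is N(w) = (22 − w/6)/4.
dN/dw = −1/(24) = -1/24.
At w = 12, N = 5, so ε = (dN/dw)·(w/N) = (-1/24)·(12/5) = -0.1.

ε = -0.1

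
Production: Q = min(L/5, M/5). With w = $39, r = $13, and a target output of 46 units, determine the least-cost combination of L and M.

L* = 230, M* = 230

With a fixed-proportions technology, the cost-minimizing bundle uses no slack in either input: L/5 = M/5 = Q.
So L = 5·46 = 230 and M = 5·46 = 230.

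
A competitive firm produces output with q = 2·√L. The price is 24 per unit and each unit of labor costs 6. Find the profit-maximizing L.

MP_L = (1/2)·2·L^(-1/2) = L^(-1/2).
Profit maximization for a price taker requires P·MP_L = w: 24·L^(-1/2) = 6.
So L^(-1/2) = 0.25, which gives L = 16.

L* = 16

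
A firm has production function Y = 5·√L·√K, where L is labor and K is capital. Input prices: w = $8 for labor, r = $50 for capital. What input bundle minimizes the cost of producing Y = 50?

L* = 25, K* = 4

Cost minimization requires the marginal rate of technical substitution to equal the input-price ratio: MP_L/MP_K = w/r.
Here MP_L/MP_K = (1/2)·(K/L)/(1/2) = (K/L). Setting this equal to 8/50 = 0.16 gives K = 0.16L.
Substituting into Y = 50: 5·L^(1/2)·(0.16L)^(1/2) = 50.
Solving, L = 25 and K = 4.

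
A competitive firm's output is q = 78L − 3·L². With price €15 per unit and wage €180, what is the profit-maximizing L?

The marginal product of L is MP_L = 78 − 6L.
A price-taking firm hires until the value of the marginal product equals the wage: P·MP_L = w, so 15·(78 − 6L) = 180.
Then 78 − 6L = 12, giving L = 11.

L* = 11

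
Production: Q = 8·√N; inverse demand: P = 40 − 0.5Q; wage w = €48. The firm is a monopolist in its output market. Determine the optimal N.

N* = 4

Marginal revenue from the inverse demand is MR = 40 − Q.
The marginal product is MP_N = 4·N^(-1/2).
A monopolist hires until marginal revenue product equals the wage: MR·MP_N = w.
At N, Q = 8·√N. Substituting and solving: (40 − 8·√N)·4·N^(-1/2) = 48 gives N = 4.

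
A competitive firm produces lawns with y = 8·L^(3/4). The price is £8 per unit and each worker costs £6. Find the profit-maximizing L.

L* = 4096

MP_L = (3/4)·8·L^(-1/4) = 6·L^(-1/4).
Profit maximization for a price taker requires P·MP_L = w: 8·6·L^(-1/4) = 6.
So L^(-1/4) = 0.125, which gives L = 4096.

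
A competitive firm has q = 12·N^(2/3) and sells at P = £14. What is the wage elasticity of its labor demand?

ε = -3

MP_N = (2/3)·12·N^(-1/3), so P·MP_N = w gives 112·N^(-1/3) = w.
Solving, N(w) = (112/w)^(3). This is a constant-elasticity form: N ∝ w^(−3), so ε = −3.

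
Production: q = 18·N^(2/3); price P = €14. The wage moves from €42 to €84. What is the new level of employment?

N* = 8

From P·MP_N = w with MP_N = 12·N^(-1/3), the labor demand is N(w) = (168/w)^(3).
At w = 42: N = 64. At w = 84: N = 8.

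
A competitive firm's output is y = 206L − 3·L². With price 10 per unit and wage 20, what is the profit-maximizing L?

L* = 34

The marginal product of L is MP_L = 206 − 6L.
A price-taking firm hires until the value of the marginal product equals the wage: P·MP_L = w, so 10·(206 − 6L) = 20.
Then 206 − 6L = 2, giving L = 34.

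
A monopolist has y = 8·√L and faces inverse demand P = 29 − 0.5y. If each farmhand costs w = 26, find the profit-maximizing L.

Marginal revenue from the inverse demand is MR = 29 − y.
The marginal product is MP_L = 4·L^(-1/2).
A monopolist hires until marginal revenue product equals the wage: MR·MP_L = w.
At L, y = 8·√L. Substituting and solving: (29 − 8·√L)·4·L^(-1/2) = 26 gives L = 4.

L* = 4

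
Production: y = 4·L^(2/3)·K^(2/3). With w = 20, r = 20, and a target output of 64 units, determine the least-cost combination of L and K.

L* = 8, K* = 8

Cost minimization requires the marginal rate of technical substitution to equal the input-price ratio: MP_L/MP_K = w/r.
Here MP_L/MP_K = (2/3)·(K/L)/(2/3) = (K/L). Setting this equal to 20/20 = 1 gives K = L.
Substituting into y = 64: 4·L^(2/3)·(L)^(2/3) = 64.
Solving, L = 8 and K = 8.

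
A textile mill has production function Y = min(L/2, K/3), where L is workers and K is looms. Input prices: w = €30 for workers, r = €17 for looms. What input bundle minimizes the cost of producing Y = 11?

With a fixed-proportions technology, the cost-minimizing bundle uses no slack in either input: L/2 = K/3 = Y.
So L = 2·11 = 22 and K = 3·11 = 33.

L* = 22, K* = 33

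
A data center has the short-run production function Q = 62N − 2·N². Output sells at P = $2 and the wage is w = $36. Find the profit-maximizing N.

N* = 11

The marginal product of N is MP_N = 62 − 4N.
A price-taking firm hires until the value of the marginal product equals the wage: P·MP_N = w, so 2·(62 − 4N) = 36.
Then 62 − 4N = 18, giving N = 11.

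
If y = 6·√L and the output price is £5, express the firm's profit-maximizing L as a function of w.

MP_L = (1/2)·6·L^(-1/2) = 3·L^(-1/2).
Setting P·MP_L = w: 15·L^(-1/2) = w.
Solving for L: L^(-1/2) = w/15, so L = (15/w)^(2).

L(w) = 225/w²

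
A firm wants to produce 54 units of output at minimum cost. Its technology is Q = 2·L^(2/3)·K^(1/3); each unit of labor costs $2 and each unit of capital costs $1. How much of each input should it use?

Cost minimization requires the marginal rate of technical substitution to equal the input-price ratio: MP_L/MP_K = w/r.
Here MP_L/MP_K = (2/3)·(K/L)/(1/3) = 2·(K/L). Setting this equal to 2/1 = 2 gives K = L.
Substituting into Q = 54: 2·L^(2/3)·(L)^(1/3) = 54.
Solving, L = 27 and K = 27.

L* = 27, K* = 27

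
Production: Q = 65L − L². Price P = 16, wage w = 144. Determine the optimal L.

The marginal product of L is MP_L = 65 − 2L.
A price-taking firm hires until the value of the marginal product equals the wage: P·MP_L = w, so 16·(65 − 2L) = 144.
Then 65 − 2L = 9, giving L = 28.

L* = 28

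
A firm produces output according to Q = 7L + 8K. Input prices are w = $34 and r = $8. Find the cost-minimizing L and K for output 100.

L* = 0, K* = 12.5

The inputs are perfect substitutes, so the firm uses whichever has the lower cost per unit of output.
Cost per unit of output via L is w/7 = 34/7; via K it is r/8 = 1. K is cheaper.
Producing Q = 100 with K alone: L = 0, K = 12.5.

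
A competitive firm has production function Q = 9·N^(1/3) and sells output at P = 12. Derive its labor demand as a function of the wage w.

MP_N = (1/3)·9·N^(-2/3) = 3·N^(-2/3).
Setting P·MP_N = w: 36·N^(-2/3) = w.
Solving for N: N^(-2/3) = w/36, so N = (36/w)^(3/2).

N(w) = (36/w)^(3/2)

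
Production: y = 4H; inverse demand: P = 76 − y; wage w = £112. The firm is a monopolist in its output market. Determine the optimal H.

H* = 6

Marginal revenue from the inverse demand is MR = 76 − 2y.
The marginal product is MP_H = 4.
A monopolist hires until marginal revenue product equals the wage: MR·MP_H = w.
(76 − 8H)·4 = 112, so H = 6.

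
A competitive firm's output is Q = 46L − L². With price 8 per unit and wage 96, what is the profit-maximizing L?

L* = 17

The marginal product of L is MP_L = 46 − 2L.
A price-taking firm hires until the value of the marginal product equals the wage: P·MP_L = w, so 8·(46 − 2L) = 96.
Then 46 − 2L = 12, giving L = 17.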